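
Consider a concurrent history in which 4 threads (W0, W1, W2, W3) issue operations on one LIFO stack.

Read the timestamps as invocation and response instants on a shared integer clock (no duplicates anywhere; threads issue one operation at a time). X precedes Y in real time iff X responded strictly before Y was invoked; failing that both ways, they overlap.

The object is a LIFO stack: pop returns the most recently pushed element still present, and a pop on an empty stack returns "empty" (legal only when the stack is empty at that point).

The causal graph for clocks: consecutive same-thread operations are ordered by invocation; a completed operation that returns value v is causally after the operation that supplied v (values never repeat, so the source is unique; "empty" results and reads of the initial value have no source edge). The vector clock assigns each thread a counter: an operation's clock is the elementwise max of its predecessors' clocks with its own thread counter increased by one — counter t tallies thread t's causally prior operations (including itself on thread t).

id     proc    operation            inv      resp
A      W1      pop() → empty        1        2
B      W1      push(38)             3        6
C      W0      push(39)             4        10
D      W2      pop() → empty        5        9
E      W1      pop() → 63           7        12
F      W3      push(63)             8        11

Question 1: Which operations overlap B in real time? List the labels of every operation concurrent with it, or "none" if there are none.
B runs from 3 to 6; window-overlapping ops are concurrent
A [1,2]: before
C [4,10]: concurrent
D [5,9]: concurrent
E [7,12]: after
F [8,11]: after

C, D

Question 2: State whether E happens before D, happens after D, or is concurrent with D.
E spans [7,12], D spans [5,9]
the intervals overlap in both directions

concurrent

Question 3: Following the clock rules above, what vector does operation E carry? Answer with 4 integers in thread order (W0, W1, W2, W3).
VC(F, invoked at 8): no causal predecessors; +1 on W3 → (0, 0, 0, 1)
VC(D, invoked at 5): no causal predecessors; +1 on W2 → (0, 0, 1, 0)
VC(A, invoked at 1): no causal predecessors; +1 on W1 → (0, 1, 0, 0)
VC(C, invoked at 4): no causal predecessors; +1 on W0 → (1, 0, 0, 0)
from VC(A)=(0, 1, 0, 0), B (invoked 3) maxes components and bumps W1 → (0, 2, 0, 0)
from VC(B)=(0, 2, 0, 0), VC(F)=(0, 0, 0, 1), E (invoked 7) maxes components and bumps W1 → (0, 3, 0, 1)
target: VC(E) = (0, 3, 0, 1)

(0, 3, 0, 1)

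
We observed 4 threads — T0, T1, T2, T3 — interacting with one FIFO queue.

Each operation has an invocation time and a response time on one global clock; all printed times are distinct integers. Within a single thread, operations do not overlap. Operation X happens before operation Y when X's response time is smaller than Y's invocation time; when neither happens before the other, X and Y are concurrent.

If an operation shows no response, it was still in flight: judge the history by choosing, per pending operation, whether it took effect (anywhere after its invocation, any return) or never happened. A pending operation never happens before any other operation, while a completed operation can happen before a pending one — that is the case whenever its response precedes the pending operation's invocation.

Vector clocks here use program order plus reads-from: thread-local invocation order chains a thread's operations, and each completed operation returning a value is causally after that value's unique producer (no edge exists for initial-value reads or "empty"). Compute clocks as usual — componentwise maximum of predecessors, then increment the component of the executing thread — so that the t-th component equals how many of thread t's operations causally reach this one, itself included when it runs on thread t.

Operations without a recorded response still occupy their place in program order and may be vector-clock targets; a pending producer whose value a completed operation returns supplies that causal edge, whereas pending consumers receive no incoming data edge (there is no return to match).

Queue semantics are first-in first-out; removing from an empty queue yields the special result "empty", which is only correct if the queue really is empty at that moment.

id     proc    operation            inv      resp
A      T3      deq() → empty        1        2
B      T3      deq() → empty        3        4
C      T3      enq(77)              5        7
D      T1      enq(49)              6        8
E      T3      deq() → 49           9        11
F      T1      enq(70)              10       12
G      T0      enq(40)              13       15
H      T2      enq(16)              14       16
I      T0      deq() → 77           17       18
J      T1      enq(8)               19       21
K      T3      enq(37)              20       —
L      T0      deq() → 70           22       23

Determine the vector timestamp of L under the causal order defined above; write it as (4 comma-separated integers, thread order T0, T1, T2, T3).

(3, 2, 0, 3)

VC(A, invoked at 1): no causal predecessors; +1 on T3 → (0, 0, 0, 1)
VC(H, invoked at 14): no causal predecessors; +1 on T2 → (0, 0, 1, 0)
VC(D, invoked at 6): no causal predecessors; +1 on T1 → (0, 1, 0, 0)
VC(G, invoked at 13): no causal predecessors; +1 on T0 → (1, 0, 0, 0)
merge at B (invoked 3): VC(A)=(0, 0, 0, 1), own-thread bump on T3 → (0, 0, 0, 2)
merge at F (invoked 10): VC(D)=(0, 1, 0, 0), own-thread bump on T1 → (0, 2, 0, 0)
merge at C (invoked 5): VC(B)=(0, 0, 0, 2), own-thread bump on T3 → (0, 0, 0, 3)
merge at J (invoked 19): VC(F)=(0, 2, 0, 0), own-thread bump on T1 → (0, 3, 0, 0)
merge at E (invoked 9): VC(C)=(0, 0, 0, 3), VC(D)=(0, 1, 0, 0), own-thread bump on T3 → (0, 1, 0, 4)
merge at I (invoked 17): VC(C)=(0, 0, 0, 3), VC(G)=(1, 0, 0, 0), own-thread bump on T0 → (2, 0, 0, 3)
merge at K (invoked 20): VC(E)=(0, 1, 0, 4), own-thread bump on T3 → (0, 1, 0, 5)
merge at L (invoked 22): VC(F)=(0, 2, 0, 0), VC(I)=(2, 0, 0, 3), own-thread bump on T0 → (3, 2, 0, 3)
target: VC(L) = (3, 2, 0, 3)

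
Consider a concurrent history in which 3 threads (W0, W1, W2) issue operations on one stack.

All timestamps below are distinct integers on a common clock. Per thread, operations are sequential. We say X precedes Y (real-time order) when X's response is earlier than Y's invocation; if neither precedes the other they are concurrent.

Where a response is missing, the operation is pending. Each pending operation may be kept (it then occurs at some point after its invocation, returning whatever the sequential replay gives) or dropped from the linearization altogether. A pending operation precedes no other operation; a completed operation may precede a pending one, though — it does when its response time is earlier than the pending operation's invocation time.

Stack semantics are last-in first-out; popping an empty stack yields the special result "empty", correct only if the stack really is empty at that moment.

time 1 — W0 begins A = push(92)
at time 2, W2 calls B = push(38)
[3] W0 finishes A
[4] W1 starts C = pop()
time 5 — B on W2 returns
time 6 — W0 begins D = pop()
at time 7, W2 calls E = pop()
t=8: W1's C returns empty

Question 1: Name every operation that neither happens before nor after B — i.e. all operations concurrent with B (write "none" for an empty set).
Answer: A, C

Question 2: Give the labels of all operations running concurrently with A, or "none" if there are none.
Answer: B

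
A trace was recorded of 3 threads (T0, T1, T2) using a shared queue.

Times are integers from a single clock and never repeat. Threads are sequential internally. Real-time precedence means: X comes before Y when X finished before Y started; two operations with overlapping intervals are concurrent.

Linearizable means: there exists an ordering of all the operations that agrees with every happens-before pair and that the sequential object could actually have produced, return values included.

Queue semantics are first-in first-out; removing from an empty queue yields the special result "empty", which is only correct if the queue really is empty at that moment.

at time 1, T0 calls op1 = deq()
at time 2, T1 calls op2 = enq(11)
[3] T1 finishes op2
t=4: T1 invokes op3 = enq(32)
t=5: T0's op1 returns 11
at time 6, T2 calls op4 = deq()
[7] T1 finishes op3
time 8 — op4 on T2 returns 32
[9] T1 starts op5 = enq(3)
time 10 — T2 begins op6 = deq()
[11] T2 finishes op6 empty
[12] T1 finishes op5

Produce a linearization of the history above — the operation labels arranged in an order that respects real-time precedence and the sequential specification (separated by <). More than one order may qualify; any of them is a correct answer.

op2 < op1 < op3 < op4 < op6 < op5

after step 1 (op2 enq(11)): queue <11>
after step 2 (op1 deq() → 11): queue <>
after step 3 (op3 enq(32)): queue <32>
after step 4 (op4 deq() → 32): queue <>
after step 5 (op6 deq() → empty): queue <>
after step 6 (op5 enq(3)): queue <3>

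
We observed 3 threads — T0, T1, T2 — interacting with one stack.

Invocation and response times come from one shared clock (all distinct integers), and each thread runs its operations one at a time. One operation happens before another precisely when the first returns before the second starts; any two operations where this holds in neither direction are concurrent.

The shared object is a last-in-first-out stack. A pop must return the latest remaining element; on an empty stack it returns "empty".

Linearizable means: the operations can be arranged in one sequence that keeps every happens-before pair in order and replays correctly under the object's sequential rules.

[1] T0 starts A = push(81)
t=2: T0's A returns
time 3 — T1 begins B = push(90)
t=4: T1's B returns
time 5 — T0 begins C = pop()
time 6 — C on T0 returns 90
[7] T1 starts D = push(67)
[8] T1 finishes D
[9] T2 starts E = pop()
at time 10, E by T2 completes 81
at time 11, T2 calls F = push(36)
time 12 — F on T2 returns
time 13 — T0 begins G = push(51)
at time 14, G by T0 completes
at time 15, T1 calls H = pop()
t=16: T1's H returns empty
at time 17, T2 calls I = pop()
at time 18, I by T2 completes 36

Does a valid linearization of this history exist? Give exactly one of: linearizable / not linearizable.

events 1..9 are fine; event 10 — the response of E at time 10 — makes the prefix non-linearizable
one real-time candidate order over the 5 completed operations — the stack replay rejects it
e.g. A, B, C, D, E: illegal at step 5, since E pop() → 81 cannot apply there

not linearizable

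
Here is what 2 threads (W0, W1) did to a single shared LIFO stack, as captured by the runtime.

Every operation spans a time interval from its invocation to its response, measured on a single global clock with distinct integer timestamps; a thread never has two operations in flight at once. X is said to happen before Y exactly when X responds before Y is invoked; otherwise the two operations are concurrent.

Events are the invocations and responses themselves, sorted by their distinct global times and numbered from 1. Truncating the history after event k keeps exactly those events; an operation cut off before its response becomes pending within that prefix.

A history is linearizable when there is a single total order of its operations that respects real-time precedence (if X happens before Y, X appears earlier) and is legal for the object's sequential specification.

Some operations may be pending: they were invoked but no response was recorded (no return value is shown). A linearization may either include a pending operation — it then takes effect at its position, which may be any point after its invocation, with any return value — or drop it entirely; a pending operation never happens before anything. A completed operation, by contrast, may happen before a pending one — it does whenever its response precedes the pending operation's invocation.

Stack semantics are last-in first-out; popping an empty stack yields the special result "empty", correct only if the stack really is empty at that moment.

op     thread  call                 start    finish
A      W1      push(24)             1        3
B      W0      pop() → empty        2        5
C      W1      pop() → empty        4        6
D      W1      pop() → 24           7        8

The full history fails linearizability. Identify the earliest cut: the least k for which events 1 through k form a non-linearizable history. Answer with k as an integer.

6

events 1..5 are linearizable, e.g. via A, C, B:
1. A push(24), leaving stack <24>
2. C pop() (pending, included), leaving stack <>
3. B pop() → empty, leaving stack <>
include event 6 — C responding at 6 — and every candidate order breaks
for example A, B, C fails at step 2: B pop() → empty is not legal there
for example A, C, B fails at step 2: C pop() → empty is not legal there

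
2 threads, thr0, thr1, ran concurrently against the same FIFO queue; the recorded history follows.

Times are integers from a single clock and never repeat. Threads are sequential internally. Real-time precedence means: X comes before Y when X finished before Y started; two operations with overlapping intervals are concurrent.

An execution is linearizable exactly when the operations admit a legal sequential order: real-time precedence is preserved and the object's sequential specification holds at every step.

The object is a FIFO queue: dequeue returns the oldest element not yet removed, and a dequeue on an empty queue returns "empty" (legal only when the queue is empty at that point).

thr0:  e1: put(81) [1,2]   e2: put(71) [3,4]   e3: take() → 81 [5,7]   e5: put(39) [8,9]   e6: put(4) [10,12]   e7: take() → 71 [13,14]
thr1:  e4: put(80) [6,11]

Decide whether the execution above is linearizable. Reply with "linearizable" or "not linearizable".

linearizable

one valid linearization: e1, e2, e3, e4, e5, e6, e7
step 1: e1 put(81) — queue <81>
step 2: e2 put(71) — queue <81,71>
step 3: e3 take() → 81 — queue <71>
step 4: e4 put(80) — queue <71,80>
step 5: e5 put(39) — queue <71,80,39>
step 6: e6 put(4) — queue <71,80,39,4>
step 7: e7 take() → 71 — queue <80,39,4>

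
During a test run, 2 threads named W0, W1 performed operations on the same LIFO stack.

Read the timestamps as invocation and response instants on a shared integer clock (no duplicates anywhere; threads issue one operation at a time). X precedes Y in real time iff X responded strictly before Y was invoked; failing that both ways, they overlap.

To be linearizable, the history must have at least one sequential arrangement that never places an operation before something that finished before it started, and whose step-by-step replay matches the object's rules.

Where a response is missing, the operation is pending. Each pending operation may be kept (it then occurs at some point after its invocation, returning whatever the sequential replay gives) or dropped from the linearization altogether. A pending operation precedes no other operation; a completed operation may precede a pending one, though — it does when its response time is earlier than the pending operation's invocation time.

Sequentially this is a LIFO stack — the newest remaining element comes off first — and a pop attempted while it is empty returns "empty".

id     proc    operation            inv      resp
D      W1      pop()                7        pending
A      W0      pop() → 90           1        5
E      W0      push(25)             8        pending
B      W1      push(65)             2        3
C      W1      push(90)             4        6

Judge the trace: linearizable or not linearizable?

linearizable

one valid linearization: B, C, A
after step 1 (B push(65)): stack <65>
after step 2 (C push(90)): stack <65,90>
after step 3 (A pop() → 90): stack <65>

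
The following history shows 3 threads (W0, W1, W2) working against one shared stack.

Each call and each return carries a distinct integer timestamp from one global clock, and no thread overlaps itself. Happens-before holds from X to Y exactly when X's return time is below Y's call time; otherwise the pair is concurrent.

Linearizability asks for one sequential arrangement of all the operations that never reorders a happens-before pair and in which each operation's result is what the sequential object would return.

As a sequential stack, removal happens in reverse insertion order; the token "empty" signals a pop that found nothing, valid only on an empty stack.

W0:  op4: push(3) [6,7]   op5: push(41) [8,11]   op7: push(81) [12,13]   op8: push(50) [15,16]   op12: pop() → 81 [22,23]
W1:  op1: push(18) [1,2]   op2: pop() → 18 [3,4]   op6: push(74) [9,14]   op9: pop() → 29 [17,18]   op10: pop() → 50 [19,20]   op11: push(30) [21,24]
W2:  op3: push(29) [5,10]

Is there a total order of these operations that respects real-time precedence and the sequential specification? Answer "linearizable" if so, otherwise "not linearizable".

prefix check: 1..17 passes, 1..18 fails once op9's time-18 response joins
the 9 completed operations admit 11 real-time orders; each fails the stack replay
sample order op1, op2, op3, op4, op5, op6, op7, op8, op9 stalls at step 9 — op9 pop() → 29 has no legal effect
sample order op1, op2, op3, op4, op5, op7, op6, op8, op9 stalls at step 9 — op9 pop() → 29 has no legal effect

not linearizable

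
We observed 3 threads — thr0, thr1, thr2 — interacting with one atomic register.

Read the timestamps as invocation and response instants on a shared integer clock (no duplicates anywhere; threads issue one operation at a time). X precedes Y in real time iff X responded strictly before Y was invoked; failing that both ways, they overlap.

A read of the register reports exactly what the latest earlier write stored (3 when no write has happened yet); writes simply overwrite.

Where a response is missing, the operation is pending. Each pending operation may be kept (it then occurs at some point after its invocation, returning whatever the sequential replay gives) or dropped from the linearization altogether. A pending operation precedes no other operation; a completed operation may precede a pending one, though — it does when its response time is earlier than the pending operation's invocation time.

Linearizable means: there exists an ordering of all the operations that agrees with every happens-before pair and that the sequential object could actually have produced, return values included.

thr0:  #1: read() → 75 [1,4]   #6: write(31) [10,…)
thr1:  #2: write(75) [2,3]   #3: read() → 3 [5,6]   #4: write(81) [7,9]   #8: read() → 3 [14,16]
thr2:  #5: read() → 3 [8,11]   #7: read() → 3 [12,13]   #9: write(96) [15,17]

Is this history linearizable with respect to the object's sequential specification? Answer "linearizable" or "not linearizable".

not linearizable

prefix check: 1..5 passes, 1..6 fails once #3's time-6 response joins
2 orders of the 3 completed atomic register ops respect real time; none is legal
e.g. #1, #2, #3: illegal at step 1, since #1 read() → 75 cannot apply there
e.g. #2, #1, #3: illegal at step 3, since #3 read() → 3 cannot apply there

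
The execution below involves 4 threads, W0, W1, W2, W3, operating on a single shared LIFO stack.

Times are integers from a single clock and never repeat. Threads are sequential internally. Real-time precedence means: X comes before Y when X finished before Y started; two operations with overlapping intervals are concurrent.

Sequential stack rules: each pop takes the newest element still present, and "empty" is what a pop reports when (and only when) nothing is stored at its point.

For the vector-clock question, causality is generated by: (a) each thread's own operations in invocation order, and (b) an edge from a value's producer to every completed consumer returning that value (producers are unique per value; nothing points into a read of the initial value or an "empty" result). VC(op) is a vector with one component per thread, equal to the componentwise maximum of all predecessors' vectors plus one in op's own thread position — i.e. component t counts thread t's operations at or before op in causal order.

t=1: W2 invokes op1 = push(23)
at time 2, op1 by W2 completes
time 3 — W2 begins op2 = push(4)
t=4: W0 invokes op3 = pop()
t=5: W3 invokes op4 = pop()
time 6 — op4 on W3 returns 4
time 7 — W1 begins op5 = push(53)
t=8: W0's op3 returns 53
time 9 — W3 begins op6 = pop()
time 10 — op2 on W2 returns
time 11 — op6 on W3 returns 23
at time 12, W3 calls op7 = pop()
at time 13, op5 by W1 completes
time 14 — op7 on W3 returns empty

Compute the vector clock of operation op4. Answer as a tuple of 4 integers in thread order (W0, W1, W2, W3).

(0, 0, 2, 1)

op1 (invocation 1): nothing precedes it; W2's component alone gives (0, 0, 1, 0)
op5 (invocation 7): nothing precedes it; W1's component alone gives (0, 1, 0, 0)
VC(op2, invoked at 3): max of VC(op1)=(0, 0, 1, 0), then +1 on thread W2 → (0, 0, 2, 0)
VC(op3, invoked at 4): max of VC(op5)=(0, 1, 0, 0), then +1 on thread W0 → (1, 1, 0, 0)
VC(op4, invoked at 5): max of VC(op2)=(0, 0, 2, 0), then +1 on thread W3 → (0, 0, 2, 1)
VC(op6, invoked at 9): max of VC(op1)=(0, 0, 1, 0), VC(op4)=(0, 0, 2, 1), then +1 on thread W3 → (0, 0, 2, 2)
VC(op7, invoked at 12): max of VC(op6)=(0, 0, 2, 2), then +1 on thread W3 → (0, 0, 2, 3)
target: VC(op4) = (0, 0, 2, 1)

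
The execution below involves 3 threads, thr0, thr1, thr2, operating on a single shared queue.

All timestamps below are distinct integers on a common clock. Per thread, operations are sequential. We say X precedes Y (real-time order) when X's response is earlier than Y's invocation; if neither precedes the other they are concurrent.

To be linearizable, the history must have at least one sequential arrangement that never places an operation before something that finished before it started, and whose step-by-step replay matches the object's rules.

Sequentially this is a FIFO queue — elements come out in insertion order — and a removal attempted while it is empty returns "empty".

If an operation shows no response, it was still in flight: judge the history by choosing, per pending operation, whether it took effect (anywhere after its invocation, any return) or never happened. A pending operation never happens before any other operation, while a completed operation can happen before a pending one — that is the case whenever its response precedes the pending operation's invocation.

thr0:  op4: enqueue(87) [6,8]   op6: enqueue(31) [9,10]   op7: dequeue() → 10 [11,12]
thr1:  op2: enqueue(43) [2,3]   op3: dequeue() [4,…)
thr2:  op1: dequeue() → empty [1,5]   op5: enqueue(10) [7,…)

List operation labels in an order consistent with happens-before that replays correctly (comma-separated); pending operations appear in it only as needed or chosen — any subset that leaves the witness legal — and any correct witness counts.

after step 1 (op1 dequeue() → empty): queue <>
after step 2 (op2 enqueue(43)): queue <43>
after step 3 (op3 dequeue() (pending, included)): queue <>
after step 4 (op5 enqueue(10) (pending, included)): queue <10>
after step 5 (op4 enqueue(87)): queue <10,87>
after step 6 (op6 enqueue(31)): queue <10,87,31>
after step 7 (op7 dequeue() → 10): queue <87,31>

op1, op2, op3, op5, op4, op6, op7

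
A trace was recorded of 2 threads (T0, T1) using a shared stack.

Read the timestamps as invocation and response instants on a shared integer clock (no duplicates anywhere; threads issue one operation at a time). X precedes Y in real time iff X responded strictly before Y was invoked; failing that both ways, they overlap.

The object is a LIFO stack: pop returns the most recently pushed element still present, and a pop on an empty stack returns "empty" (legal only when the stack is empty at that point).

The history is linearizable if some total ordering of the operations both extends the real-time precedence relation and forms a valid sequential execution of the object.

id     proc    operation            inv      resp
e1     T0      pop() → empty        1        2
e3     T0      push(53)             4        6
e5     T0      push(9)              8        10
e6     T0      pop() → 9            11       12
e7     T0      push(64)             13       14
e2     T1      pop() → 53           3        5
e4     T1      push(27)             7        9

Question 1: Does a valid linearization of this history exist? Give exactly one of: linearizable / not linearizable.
linearizable

one valid linearization: e1, e3, e2, e4, e5, e6, e7
after step 1 (e1 pop() → empty): stack <>
after step 2 (e3 push(53)): stack <53>
after step 3 (e2 pop() → 53): stack <>
after step 4 (e4 push(27)): stack <27>
after step 5 (e5 push(9)): stack <27,9>
after step 6 (e6 pop() → 9): stack <27>
after step 7 (e7 push(64)): stack <27,64>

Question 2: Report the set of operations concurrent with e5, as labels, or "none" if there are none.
Answer: e4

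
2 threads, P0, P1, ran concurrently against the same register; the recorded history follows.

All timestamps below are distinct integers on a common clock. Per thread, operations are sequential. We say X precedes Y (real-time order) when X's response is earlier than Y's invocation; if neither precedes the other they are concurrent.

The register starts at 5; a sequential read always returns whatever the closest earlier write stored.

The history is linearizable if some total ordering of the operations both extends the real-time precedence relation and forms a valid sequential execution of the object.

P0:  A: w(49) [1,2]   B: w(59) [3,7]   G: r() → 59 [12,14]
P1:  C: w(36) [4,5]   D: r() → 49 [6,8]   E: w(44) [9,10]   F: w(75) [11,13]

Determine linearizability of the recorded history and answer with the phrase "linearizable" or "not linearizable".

prefix check: 1..7 passes, 1..8 fails once D's time-8 response joins
checked exhaustively: 3 real-time-consistent orders of 4 completed operations, zero legal register replays
take A, B, C, D: step 4 already fails, because D r() → 49 cannot occur there
take A, C, B, D: step 4 already fails, because D r() → 49 cannot occur there

not linearizable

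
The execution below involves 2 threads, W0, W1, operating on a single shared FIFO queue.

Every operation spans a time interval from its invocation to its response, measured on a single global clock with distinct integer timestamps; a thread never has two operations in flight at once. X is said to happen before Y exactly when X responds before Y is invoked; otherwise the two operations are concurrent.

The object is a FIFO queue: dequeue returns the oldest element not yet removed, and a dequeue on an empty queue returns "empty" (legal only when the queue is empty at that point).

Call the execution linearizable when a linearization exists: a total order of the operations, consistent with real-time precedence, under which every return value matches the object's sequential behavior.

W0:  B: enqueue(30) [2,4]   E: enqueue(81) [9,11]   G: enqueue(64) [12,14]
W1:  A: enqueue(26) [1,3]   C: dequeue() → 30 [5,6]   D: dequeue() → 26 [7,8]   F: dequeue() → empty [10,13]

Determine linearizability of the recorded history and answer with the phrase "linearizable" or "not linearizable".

linearizable

a witness: B, A, C, D, F, E, G
after step 1 (B enqueue(30)): queue <30>
after step 2 (A enqueue(26)): queue <30,26>
after step 3 (C dequeue() → 30): queue <26>
after step 4 (D dequeue() → 26): queue <>
after step 5 (F dequeue() → empty): queue <>
after step 6 (E enqueue(81)): queue <81>
after step 7 (G enqueue(64)): queue <81,64>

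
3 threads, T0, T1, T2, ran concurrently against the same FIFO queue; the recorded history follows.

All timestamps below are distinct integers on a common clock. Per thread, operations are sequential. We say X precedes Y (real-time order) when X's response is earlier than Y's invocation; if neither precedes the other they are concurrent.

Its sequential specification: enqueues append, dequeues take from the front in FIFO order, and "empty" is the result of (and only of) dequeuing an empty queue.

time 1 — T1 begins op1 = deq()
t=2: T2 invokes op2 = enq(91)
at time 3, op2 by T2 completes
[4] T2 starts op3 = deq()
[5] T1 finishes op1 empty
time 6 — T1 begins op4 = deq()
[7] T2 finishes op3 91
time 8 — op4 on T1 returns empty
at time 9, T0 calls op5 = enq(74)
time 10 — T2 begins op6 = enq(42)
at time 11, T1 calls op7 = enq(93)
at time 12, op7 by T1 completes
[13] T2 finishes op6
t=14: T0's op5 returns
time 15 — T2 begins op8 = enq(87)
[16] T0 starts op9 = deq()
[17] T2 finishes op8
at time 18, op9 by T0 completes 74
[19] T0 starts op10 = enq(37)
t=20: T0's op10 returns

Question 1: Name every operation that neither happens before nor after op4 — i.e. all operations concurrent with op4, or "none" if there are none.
op3

op4 spans [6,8]; an op avoiding the whole window 6..8 is ordered, any other is concurrent
op1 [1,5]: before
op2 [2,3]: before
op3 [4,7]: concurrent
op5 [9,14]: after
op6 [10,13]: after
op7 [11,12]: after
op8 [15,17]: after
op9 [16,18]: after
op10 [19,20]: after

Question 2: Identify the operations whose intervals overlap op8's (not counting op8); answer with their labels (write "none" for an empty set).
op9

op8 spans [15,17]: anything still running between times 15 and 17 counts as concurrent
op1 [1,5]: before
op2 [2,3]: before
op3 [4,7]: before
op4 [6,8]: before
op5 [9,14]: before
op6 [10,13]: before
op7 [11,12]: before
op9 [16,18]: concurrent
op10 [19,20]: after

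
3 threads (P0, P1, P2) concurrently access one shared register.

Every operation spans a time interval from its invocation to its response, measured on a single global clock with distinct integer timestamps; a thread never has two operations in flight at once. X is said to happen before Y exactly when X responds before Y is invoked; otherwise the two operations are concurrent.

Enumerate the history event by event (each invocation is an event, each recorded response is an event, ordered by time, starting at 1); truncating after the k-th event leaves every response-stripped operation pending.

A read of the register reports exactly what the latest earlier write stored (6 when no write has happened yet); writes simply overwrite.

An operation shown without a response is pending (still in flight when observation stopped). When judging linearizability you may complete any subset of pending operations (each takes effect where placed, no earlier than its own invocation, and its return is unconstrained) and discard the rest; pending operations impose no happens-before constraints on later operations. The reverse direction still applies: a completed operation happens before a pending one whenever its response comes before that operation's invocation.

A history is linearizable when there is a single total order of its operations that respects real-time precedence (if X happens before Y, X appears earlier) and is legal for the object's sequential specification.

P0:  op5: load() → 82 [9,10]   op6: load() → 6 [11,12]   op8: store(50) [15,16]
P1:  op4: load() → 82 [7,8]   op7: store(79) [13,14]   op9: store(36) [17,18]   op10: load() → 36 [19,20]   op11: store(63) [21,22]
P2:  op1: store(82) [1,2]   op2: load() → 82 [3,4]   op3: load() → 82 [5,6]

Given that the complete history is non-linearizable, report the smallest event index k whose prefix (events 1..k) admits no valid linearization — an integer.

events 1..11 are still linearizable — one witness is op1, op2, op3, op4, op5:
after step 1 (op1 store(82)): value 82
after step 2 (op2 load() → 82): value 82
after step 3 (op3 load() → 82): value 82
after step 4 (op4 load() → 82): value 82
after step 5 (op5 load() → 82): value 82
at event 12 (op6's time-12 response) nothing linearizes any more
sample order op1, op2, op3, op4, op5, op6 stalls at step 6 — op6 load() → 6 has no legal effect

12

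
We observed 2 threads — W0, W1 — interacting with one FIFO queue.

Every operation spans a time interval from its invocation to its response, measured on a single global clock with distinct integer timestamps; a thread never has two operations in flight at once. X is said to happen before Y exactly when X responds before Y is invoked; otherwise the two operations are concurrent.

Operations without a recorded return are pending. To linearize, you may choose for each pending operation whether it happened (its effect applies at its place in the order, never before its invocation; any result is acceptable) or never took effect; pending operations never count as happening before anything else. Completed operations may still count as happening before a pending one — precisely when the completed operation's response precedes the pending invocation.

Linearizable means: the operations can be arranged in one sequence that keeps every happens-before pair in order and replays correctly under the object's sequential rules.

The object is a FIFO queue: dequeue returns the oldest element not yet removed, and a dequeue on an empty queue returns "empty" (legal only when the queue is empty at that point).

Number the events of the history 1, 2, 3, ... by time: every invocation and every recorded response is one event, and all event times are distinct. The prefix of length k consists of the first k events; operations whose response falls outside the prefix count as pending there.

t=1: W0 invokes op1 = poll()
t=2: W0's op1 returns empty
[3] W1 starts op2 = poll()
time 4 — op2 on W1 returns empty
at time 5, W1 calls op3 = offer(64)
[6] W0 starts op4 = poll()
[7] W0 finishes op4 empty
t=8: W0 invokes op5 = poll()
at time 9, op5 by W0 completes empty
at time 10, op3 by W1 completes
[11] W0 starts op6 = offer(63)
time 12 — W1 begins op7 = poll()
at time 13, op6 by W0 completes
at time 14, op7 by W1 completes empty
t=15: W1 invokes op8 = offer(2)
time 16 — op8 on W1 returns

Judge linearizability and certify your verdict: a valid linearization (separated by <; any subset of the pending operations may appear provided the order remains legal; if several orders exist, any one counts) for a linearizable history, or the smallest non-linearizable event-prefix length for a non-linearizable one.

not linearizable — minimal violating prefix: 14 events

cut after 13 events: linearizable; cut after 14 events (op7 responds, time 14): not linearizable
7 completed operations, 6 real-time-consistent orders — every FIFO queue replay fails
for example op1, op2, op3, op4, op5, op6, op7 fails at step 4: op4 poll() → empty is not legal there
for example op1, op2, op3, op4, op5, op7, op6 fails at step 4: op4 poll() → empty is not legal there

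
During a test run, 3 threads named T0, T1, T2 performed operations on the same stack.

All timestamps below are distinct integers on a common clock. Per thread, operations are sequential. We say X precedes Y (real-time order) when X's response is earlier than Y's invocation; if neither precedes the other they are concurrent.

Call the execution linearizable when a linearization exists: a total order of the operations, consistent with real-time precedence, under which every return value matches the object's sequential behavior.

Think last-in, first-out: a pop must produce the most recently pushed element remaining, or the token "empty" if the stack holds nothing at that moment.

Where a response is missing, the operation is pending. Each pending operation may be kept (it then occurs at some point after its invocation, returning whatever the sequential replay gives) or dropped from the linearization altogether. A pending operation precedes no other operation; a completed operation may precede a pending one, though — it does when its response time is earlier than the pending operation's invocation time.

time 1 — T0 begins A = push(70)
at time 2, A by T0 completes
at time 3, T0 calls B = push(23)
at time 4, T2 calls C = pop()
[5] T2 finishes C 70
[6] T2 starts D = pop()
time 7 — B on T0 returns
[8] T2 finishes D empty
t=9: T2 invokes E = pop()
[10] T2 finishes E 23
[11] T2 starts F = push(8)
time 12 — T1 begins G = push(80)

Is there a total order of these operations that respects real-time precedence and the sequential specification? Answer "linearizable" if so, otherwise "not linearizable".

a witness: A, C, D, B, E
1. A push(70), leaving stack <70>
2. C pop() → 70, leaving stack <>
3. D pop() → empty, leaving stack <>
4. B push(23), leaving stack <23>
5. E pop() → 23, leaving stack <>

linearizable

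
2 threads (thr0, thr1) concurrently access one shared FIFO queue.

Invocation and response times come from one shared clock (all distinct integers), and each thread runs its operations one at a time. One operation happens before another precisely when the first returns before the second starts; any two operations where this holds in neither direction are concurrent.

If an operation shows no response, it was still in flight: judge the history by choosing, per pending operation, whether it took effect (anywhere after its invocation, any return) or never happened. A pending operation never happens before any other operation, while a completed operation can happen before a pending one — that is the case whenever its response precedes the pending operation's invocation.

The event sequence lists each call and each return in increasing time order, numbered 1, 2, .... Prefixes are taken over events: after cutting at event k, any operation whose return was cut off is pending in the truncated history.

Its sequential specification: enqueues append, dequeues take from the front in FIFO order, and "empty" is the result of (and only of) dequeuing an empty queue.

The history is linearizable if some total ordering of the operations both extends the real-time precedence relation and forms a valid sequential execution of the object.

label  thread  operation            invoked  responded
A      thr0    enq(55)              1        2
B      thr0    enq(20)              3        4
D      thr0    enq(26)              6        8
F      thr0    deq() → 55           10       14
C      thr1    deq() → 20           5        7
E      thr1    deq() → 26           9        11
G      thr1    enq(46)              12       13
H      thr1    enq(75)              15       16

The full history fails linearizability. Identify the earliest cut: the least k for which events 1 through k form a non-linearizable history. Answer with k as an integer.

one valid order for events 1..6 is A, B:
after step 1 (A enq(55)): queue <55>
after step 2 (B enq(20)): queue <55,20>
with event 7 included (C responding at time 7), all real-time-consistent orders fail
every completion of the 1 pending operation (D) was checked; none linearizes
e.g. A, B, C (pending dropped): illegal at step 3, since C deq() → 20 cannot apply there

7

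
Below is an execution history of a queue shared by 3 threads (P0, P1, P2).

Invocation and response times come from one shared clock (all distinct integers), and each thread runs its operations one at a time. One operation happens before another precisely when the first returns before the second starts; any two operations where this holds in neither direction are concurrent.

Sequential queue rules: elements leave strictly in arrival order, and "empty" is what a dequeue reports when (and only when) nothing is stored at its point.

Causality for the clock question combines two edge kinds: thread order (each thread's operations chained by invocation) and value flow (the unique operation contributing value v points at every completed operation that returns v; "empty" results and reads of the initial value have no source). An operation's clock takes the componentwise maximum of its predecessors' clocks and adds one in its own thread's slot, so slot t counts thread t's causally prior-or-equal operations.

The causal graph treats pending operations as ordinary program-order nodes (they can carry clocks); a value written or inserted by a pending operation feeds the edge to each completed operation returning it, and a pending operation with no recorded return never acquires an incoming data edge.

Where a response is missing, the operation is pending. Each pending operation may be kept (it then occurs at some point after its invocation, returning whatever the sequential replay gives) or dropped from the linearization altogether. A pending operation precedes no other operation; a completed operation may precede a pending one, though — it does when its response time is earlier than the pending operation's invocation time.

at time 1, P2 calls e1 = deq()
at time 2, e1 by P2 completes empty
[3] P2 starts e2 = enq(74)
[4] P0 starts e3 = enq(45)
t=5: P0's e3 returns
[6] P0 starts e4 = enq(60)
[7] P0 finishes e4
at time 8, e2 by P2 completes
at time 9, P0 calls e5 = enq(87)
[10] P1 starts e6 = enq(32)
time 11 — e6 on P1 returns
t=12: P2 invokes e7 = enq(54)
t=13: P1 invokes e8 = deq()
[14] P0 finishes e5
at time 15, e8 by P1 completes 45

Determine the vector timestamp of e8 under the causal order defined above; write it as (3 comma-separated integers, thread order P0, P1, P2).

e1 (invocation 1): nothing precedes it; P2's component alone gives (0, 0, 1)
e6 (invocation 10): nothing precedes it; P1's component alone gives (0, 1, 0)
e3 (invocation 4): nothing precedes it; P0's component alone gives (1, 0, 0)
e2 (invocation 3): componentwise max over VC(e1)=(0, 0, 1), +1 at P2, giving (0, 0, 2)
e4 (invocation 6): componentwise max over VC(e3)=(1, 0, 0), +1 at P0, giving (2, 0, 0)
e7 (invocation 12): componentwise max over VC(e2)=(0, 0, 2), +1 at P2, giving (0, 0, 3)
e8 (invocation 13): componentwise max over VC(e3)=(1, 0, 0), VC(e6)=(0, 1, 0), +1 at P1, giving (1, 2, 0)
e5 (invocation 9): componentwise max over VC(e4)=(2, 0, 0), +1 at P0, giving (3, 0, 0)
target: VC(e8) = (1, 2, 0)

(1, 2, 0)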